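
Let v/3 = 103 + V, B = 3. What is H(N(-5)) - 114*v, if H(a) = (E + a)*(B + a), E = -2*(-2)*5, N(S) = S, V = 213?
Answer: -108102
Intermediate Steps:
v = 948 (v = 3*(103 + 213) = 3*316 = 948)
E = 20 (E = 4*5 = 20)
H(a) = (3 + a)*(20 + a) (H(a) = (20 + a)*(3 + a) = (3 + a)*(20 + a))
H(N(-5)) - 114*v = (60 + (-5)² + 23*(-5)) - 114*948 = (60 + 25 - 115) - 108072 = -30 - 108072 = -108102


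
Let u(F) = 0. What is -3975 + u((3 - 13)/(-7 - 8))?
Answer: -3975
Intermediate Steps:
-3975 + u((3 - 13)/(-7 - 8)) = -3975 + 0 = -3975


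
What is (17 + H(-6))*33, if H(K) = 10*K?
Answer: -1419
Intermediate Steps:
(17 + H(-6))*33 = (17 + 10*(-6))*33 = (17 - 60)*33 = -43*33 = -1419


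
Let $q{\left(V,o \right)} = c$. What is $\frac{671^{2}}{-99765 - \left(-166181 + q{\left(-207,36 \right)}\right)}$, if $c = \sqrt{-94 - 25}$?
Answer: $\frac{4271886608}{630155025} + \frac{450241 i \sqrt{119}}{4411085175} \approx 6.7791 + 0.0011135 i$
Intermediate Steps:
$c = i \sqrt{119}$ ($c = \sqrt{-119} = i \sqrt{119} \approx 10.909 i$)
$q{\left(V,o \right)} = i \sqrt{119}$
$\frac{671^{2}}{-99765 - \left(-166181 + q{\left(-207,36 \right)}\right)} = \frac{671^{2}}{-99765 + \left(\left(37526 - i \sqrt{119}\right) + 128655\right)} = \frac{450241}{-99765 + \left(\left(37526 - i \sqrt{119}\right) + 128655\right)} = \frac{450241}{-99765 + \left(166181 - i \sqrt{119}\right)} = \frac{450241}{66416 - i \sqrt{119}}$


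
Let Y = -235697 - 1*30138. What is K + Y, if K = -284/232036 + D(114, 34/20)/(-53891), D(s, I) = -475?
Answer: -831043522427851/3126163019 ≈ -2.6584e+5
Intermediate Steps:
Y = -265835 (Y = -235697 - 30138 = -265835)
K = 23728014/3126163019 (K = -284/232036 - 475/(-53891) = -284*1/232036 - 475*(-1/53891) = -71/58009 + 475/53891 = 23728014/3126163019 ≈ 0.0075901)
K + Y = 23728014/3126163019 - 265835 = -831043522427851/3126163019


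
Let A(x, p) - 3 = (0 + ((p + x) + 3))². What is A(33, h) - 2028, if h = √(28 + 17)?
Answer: -684 + 216*√5 ≈ -201.01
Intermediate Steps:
h = 3*√5 (h = √45 = 3*√5 ≈ 6.7082)
A(x, p) = 3 + (3 + p + x)² (A(x, p) = 3 + (0 + ((p + x) + 3))² = 3 + (0 + (3 + p + x))² = 3 + (3 + p + x)²)
A(33, h) - 2028 = (3 + (3 + 3*√5 + 33)²) - 2028 = (3 + (36 + 3*√5)²) - 2028 = -2025 + (36 + 3*√5)²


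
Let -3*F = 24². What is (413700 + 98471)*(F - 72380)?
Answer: -37169273812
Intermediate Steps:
F = -192 (F = -⅓*24² = -⅓*576 = -192)
(413700 + 98471)*(F - 72380) = (413700 + 98471)*(-192 - 72380) = 512171*(-72572) = -37169273812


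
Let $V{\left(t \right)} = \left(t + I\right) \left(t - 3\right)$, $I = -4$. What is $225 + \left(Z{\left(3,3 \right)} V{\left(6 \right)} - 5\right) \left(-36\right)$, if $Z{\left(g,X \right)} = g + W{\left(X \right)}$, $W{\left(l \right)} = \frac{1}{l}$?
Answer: $-315$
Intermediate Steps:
$Z{\left(g,X \right)} = g + \frac{1}{X}$
$V{\left(t \right)} = \left(-4 + t\right) \left(-3 + t\right)$ ($V{\left(t \right)} = \left(t - 4\right) \left(t - 3\right) = \left(-4 + t\right) \left(-3 + t\right)$)
$225 + \left(Z{\left(3,3 \right)} V{\left(6 \right)} - 5\right) \left(-36\right) = 225 + \left(\left(3 + \frac{1}{3}\right) \left(12 + 6^{2} - 42\right) - 5\right) \left(-36\right) = 225 + \left(\left(3 + \frac{1}{3}\right) \left(12 + 36 - 42\right) - 5\right) \left(-36\right) = 225 + \left(\frac{10}{3} \cdot 6 - 5\right) \left(-36\right) = 225 + \left(20 - 5\right) \left(-36\right) = 225 + 15 \left(-36\right) = 225 - 540 = -315$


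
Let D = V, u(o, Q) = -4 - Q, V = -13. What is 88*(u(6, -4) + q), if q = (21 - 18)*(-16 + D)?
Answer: -7656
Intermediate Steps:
D = -13
q = -87 (q = (21 - 18)*(-16 - 13) = 3*(-29) = -87)
88*(u(6, -4) + q) = 88*((-4 - 1*(-4)) - 87) = 88*((-4 + 4) - 87) = 88*(0 - 87) = 88*(-87) = -7656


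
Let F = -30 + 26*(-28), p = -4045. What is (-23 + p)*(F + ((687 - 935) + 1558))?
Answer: -2245536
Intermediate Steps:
F = -758 (F = -30 - 728 = -758)
(-23 + p)*(F + ((687 - 935) + 1558)) = (-23 - 4045)*(-758 + ((687 - 935) + 1558)) = -4068*(-758 + (-248 + 1558)) = -4068*(-758 + 1310) = -4068*552 = -2245536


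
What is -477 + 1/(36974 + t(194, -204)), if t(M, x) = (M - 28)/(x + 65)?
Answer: -2451407801/5139220 ≈ -477.00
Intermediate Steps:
t(M, x) = (-28 + M)/(65 + x)
-477 + 1/(36974 + t(194, -204)) = -477 + 1/(36974 + (-28 + 194)/(65 - 204)) = -477 + 1/(36974 + 166/(-139)) = -477 + 1/(36974 - 1/139*166) = -477 + 1/(36974 - 166/139) = -477 + 1/(5139220/139) = -477 + 139/5139220 = -2451407801/5139220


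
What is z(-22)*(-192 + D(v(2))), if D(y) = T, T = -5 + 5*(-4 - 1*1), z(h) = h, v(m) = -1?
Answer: 4884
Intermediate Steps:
T = -30 (T = -5 + 5*(-4 - 1) = -5 + 5*(-5) = -5 - 25 = -30)
D(y) = -30
z(-22)*(-192 + D(v(2))) = -22*(-192 - 30) = -22*(-222) = 4884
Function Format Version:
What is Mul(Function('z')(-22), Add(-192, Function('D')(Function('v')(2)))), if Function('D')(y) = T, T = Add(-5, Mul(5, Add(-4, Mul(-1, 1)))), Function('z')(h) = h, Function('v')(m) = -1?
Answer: 4884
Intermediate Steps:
T = -30 (T = Add(-5, Mul(5, Add(-4, -1))) = Add(-5, Mul(5, -5)) = Add(-5, -25) = -30)
Function('D')(y) = -30
Mul(Function('z')(-22), Add(-192, Function('D')(Function('v')(2)))) = Mul(-22, Add(-192, -30)) = Mul(-22, -222) = 4884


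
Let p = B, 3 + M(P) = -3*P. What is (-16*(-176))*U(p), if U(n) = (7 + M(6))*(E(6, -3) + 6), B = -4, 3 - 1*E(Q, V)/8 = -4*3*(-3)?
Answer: 10171392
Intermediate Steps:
E(Q, V) = -264 (E(Q, V) = 24 - 8*(-4*3)*(-3) = 24 - (-96)*(-3) = 24 - 8*36 = 24 - 288 = -264)
M(P) = -3 - 3*P
p = -4
U(n) = 3612 (U(n) = (7 + (-3 - 3*6))*(-264 + 6) = (7 + (-3 - 18))*(-258) = (7 - 21)*(-258) = -14*(-258) = 3612)
(-16*(-176))*U(p) = -16*(-176)*3612 = 2816*3612 = 10171392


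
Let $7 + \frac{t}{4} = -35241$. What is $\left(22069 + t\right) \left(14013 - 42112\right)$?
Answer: $3341617377$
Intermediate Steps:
$t = -140992$ ($t = -28 + 4 \left(-35241\right) = -28 - 140964 = -140992$)
$\left(22069 + t\right) \left(14013 - 42112\right) = \left(22069 - 140992\right) \left(14013 - 42112\right) = \left(-118923\right) \left(-28099\right) = 3341617377$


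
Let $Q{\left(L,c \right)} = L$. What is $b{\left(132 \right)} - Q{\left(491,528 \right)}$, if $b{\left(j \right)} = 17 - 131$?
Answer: $-605$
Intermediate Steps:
$b{\left(j \right)} = -114$
$b{\left(132 \right)} - Q{\left(491,528 \right)} = -114 - 491 = -605$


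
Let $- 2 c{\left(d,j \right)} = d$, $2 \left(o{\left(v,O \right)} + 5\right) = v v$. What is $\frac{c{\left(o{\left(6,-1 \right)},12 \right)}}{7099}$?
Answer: $- \frac{13}{14198} \approx -0.00091562$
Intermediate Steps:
$o{\left(v,O \right)} = -5 + \frac{v^{2}}{2}$ ($o{\left(v,O \right)} = -5 + \frac{v v}{2} = -5 + \frac{v^{2}}{2}$)
$c{\left(d,j \right)} = - \frac{d}{2}$
$\frac{c{\left(o{\left(6,-1 \right)},12 \right)}}{7099} = \frac{\left(- \frac{1}{2}\right) \left(-5 + \frac{6^{2}}{2}\right)}{7099} = - \frac{-5 + \frac{1}{2} \cdot 36}{2} \cdot \frac{1}{7099} = - \frac{-5 + 18}{2} \cdot \frac{1}{7099} = \left(- \frac{1}{2}\right) 13 \cdot \frac{1}{7099} = \left(- \frac{13}{2}\right) \frac{1}{7099} = - \frac{13}{14198}$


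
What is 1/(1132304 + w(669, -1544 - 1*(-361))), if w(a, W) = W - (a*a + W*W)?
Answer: -1/715929 ≈ -1.3968e-6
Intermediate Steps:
w(a, W) = W - W**2 - a**2 (w(a, W) = W - (a**2 + W**2) = W - (W**2 + a**2) = W + (-W**2 - a**2) = W - W**2 - a**2)
1/(1132304 + w(669, -1544 - 1*(-361))) = 1/(1132304 + ((-1544 - 1*(-361)) - (-1544 - 1*(-361))**2 - 1*669**2)) = 1/(1132304 + ((-1544 + 361) - (-1544 + 361)**2 - 1*447561)) = 1/(1132304 + (-1183 - 1*(-1183)**2 - 447561)) = 1/(1132304 + (-1183 - 1*1399489 - 447561)) = 1/(1132304 + (-1183 - 1399489 - 447561)) = 1/(1132304 - 1848233) = 1/(-715929) = -1/715929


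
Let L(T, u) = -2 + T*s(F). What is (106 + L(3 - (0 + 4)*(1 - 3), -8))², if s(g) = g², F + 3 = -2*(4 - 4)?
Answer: 41209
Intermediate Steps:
F = -3 (F = -3 - 2*(4 - 4) = -3 - 2*0 = -3 + 0 = -3)
L(T, u) = -2 + 9*T (L(T, u) = -2 + T*(-3)² = -2 + T*9 = -2 + 9*T)
(106 + L(3 - (0 + 4)*(1 - 3), -8))² = (106 + (-2 + 9*(3 - (0 + 4)*(1 - 3))))² = (106 + (-2 + 9*(3 - 4*(-2))))² = (106 + (-2 + 9*(3 - 1*(-8))))² = (106 + (-2 + 9*(3 + 8)))² = (106 + (-2 + 9*11))² = (106 + (-2 + 99))² = (106 + 97)² = 203² = 41209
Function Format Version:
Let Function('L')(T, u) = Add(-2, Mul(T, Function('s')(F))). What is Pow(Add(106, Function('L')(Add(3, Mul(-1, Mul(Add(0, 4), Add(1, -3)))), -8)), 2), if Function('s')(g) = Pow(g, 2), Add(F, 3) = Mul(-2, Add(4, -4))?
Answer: 41209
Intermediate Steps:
F = -3 (F = Add(-3, Mul(-2, Add(4, -4))) = Add(-3, Mul(-2, 0)) = Add(-3, 0) = -3)
Function('L')(T, u) = Add(-2, Mul(9, T)) (Function('L')(T, u) = Add(-2, Mul(T, Pow(-3, 2))) = Add(-2, Mul(T, 9)) = Add(-2, Mul(9, T)))
Pow(Add(106, Function('L')(Add(3, Mul(-1, Mul(Add(0, 4), Add(1, -3)))), -8)), 2) = Pow(Add(106, Add(-2, Mul(9, Add(3, Mul(-1, Mul(Add(0, 4), Add(1, -3))))))), 2) = Pow(Add(106, Add(-2, Mul(9, Add(3, Mul(-1, Mul(4, -2)))))), 2) = Pow(Add(106, Add(-2, Mul(9, Add(3, Mul(-1, -8))))), 2) = Pow(Add(106, Add(-2, Mul(9, Add(3, 8)))), 2) = Pow(Add(106, Add(-2, Mul(9, 11))), 2) = Pow(Add(106, Add(-2, 99)), 2) = Pow(Add(106, 97), 2) = Pow(203, 2) = 41209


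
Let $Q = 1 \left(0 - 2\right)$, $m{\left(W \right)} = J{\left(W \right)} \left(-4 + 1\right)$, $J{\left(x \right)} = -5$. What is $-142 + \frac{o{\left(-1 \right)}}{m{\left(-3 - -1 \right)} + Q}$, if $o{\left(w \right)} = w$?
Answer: $- \frac{1847}{13} \approx -142.08$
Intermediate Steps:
$m{\left(W \right)} = 15$ ($m{\left(W \right)} = - 5 \left(-4 + 1\right) = \left(-5\right) \left(-3\right) = 15$)
$Q = -2$ ($Q = 1 \left(-2\right) = -2$)
$-142 + \frac{o{\left(-1 \right)}}{m{\left(-3 - -1 \right)} + Q} = -142 - \frac{1}{15 - 2} = -142 - \frac{1}{13} = - \frac{1847}{13}$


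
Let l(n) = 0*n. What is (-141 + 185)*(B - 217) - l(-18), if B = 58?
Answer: -6996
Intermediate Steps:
l(n) = 0
(-141 + 185)*(B - 217) - l(-18) = (-141 + 185)*(58 - 217) - 1*0 = 44*(-159) + 0 = -6996 + 0 = -6996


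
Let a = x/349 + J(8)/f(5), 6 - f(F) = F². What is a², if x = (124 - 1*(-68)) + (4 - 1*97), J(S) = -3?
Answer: 8573184/43970161 ≈ 0.19498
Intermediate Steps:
x = 99 (x = (124 + 68) + (4 - 97) = 192 - 93 = 99)
f(F) = 6 - F²
a = 2928/6631 (a = 99/349 - 3/(6 - 1*5²) = 99*(1/349) - 3/(6 - 1*25) = 99/349 - 3/(6 - 25) = 99/349 - 3/(-19) = 99/349 - 3*(-1/19) = 99/349 + 3/19 = 2928/6631 ≈ 0.44156)
a² = (2928/6631)² = 8573184/43970161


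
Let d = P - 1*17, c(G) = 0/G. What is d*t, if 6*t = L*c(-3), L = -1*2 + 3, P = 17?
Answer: 0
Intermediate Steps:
L = 1 (L = -2 + 3 = 1)
c(G) = 0
d = 0 (d = 17 - 1*17 = 17 - 17 = 0)
t = 0 (t = (1*0)/6 = (⅙)*0 = 0)
d*t = 0*0 = 0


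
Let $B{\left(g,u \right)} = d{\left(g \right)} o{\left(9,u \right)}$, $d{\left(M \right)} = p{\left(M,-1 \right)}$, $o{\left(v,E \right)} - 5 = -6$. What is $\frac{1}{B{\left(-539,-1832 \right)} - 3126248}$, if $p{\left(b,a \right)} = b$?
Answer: $- \frac{1}{3125709} \approx -3.1993 \cdot 10^{-7}$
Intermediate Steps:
$o{\left(v,E \right)} = -1$ ($o{\left(v,E \right)} = 5 - 6 = -1$)
$d{\left(M \right)} = M$
$B{\left(g,u \right)} = - g$ ($B{\left(g,u \right)} = g \left(-1\right) = - g$)
$\frac{1}{B{\left(-539,-1832 \right)} - 3126248} = \frac{1}{\left(-1\right) \left(-539\right) - 3126248} = \frac{1}{539 - 3126248} = \frac{1}{-3125709} = - \frac{1}{3125709}$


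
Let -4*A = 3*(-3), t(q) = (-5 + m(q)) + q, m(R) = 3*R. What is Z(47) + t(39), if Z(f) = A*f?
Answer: 1027/4 ≈ 256.75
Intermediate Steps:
t(q) = -5 + 4*q (t(q) = (-5 + 3*q) + q = -5 + 4*q)
A = 9/4 (A = -3*(-3)/4 = -1/4*(-9) = 9/4 ≈ 2.2500)
Z(f) = 9*f/4
Z(47) + t(39) = (9/4)*47 + (-5 + 4*39) = 423/4 + (-5 + 156) = 423/4 + 151 = 1027/4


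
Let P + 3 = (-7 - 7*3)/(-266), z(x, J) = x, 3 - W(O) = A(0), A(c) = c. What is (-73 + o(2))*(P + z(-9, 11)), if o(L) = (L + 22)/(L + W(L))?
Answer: 77066/95 ≈ 811.22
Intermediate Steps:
W(O) = 3 (W(O) = 3 - 1*0 = 3 + 0 = 3)
o(L) = (22 + L)/(3 + L) (o(L) = (L + 22)/(L + 3) = (22 + L)/(3 + L))
P = -55/19 (P = -3 + (-7 - 7*3)/(-266) = -3 + (-7 - 21)*(-1/266) = -3 - 28*(-1/266) = -3 + 2/19 = -55/19 ≈ -2.8947)
(-73 + o(2))*(P + z(-9, 11)) = (-73 + (22 + 2)/(3 + 2))*(-55/19 - 9) = (-73 + 24/5)*(-226/19) = -341/5*(-226/19) = 77066/95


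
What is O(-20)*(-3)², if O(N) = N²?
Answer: 3600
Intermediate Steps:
O(-20)*(-3)² = (-20)²*(-3)² = 400*9 = 3600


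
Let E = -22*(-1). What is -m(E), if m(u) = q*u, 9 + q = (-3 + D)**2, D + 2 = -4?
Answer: -1584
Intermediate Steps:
D = -6 (D = -2 - 4 = -6)
q = 72 (q = -9 + (-3 - 6)**2 = -9 + (-9)**2 = -9 + 81 = 72)
E = 22
m(u) = 72*u
-m(E) = -72*22 = -1*1584 = -1584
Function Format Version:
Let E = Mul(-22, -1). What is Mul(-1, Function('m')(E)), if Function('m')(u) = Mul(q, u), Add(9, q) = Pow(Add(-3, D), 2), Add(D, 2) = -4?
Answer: -1584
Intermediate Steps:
D = -6 (D = Add(-2, -4) = -6)
q = 72 (q = Add(-9, Pow(Add(-3, -6), 2)) = Add(-9, Pow(-9, 2)) = Add(-9, 81) = 72)
E = 22
Function('m')(u) = Mul(72, u)
Mul(-1, Function('m')(E)) = Mul(-1, Mul(72, 22)) = Mul(-1, 1584) = -1584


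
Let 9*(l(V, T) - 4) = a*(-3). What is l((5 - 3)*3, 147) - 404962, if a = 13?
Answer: -1214887/3 ≈ -4.0496e+5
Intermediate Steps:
l(V, T) = -⅓ (l(V, T) = 4 + (13*(-3))/9 = 4 + (⅑)*(-39) = 4 - 13/3 = -⅓)
l((5 - 3)*3, 147) - 404962 = -⅓ - 404962 = -1214887/3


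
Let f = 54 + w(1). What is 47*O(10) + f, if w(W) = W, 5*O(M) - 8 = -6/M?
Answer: 3114/25 ≈ 124.56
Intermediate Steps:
O(M) = 8/5 - 6/(5*M) (O(M) = 8/5 + (-6/M)/5 = 8/5 - 6/(5*M))
f = 55 (f = 54 + 1 = 55)
47*O(10) + f = 47*((2/5)*(-3 + 4*10)/10) + 55 = 47*((2/5)*(1/10)*(-3 + 40)) + 55 = 47*((2/5)*(1/10)*37) + 55 = 47*(37/25) + 55 = 1739/25 + 55 = 3114/25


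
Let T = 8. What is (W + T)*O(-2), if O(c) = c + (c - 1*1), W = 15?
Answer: -115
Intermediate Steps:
O(c) = -1 + 2*c (O(c) = c + (c - 1) = c + (-1 + c) = -1 + 2*c)
(W + T)*O(-2) = (15 + 8)*(-1 + 2*(-2)) = 23*(-1 - 4) = 23*(-5) = -115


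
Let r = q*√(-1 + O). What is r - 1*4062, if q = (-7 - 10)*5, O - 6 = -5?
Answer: -4062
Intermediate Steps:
O = 1 (O = 6 - 5 = 1)
q = -85 (q = -17*5 = -85)
r = 0 (r = -85*√(-1 + 1) = -85*√0 = -85*0 = 0)
r - 1*4062 = 0 - 1*4062 = 0 - 4062 = -4062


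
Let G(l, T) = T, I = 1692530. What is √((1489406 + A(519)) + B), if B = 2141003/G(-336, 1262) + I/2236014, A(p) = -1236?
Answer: √329543557853947157203406/470308278 ≈ 1220.6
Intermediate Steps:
B = 2394724327451/1410924834 (B = 2141003/1262 + 1692530/2236014 = 2141003*(1/1262) + 1692530*(1/2236014) = 2141003/1262 + 846265/1118007 = 2394724327451/1410924834 ≈ 1697.3)
√((1489406 + A(519)) + B) = √((1489406 - 1236) + 2394724327451/1410924834) = √(1488170 + 2394724327451/1410924834) = √(2102090734541231/1410924834) = √329543557853947157203406/470308278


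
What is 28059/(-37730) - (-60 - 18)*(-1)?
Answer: -2970999/37730 ≈ -78.744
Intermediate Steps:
28059/(-37730) - (-60 - 18)*(-1) = 28059*(-1/37730) - (-78)*(-1) = -28059/37730 - 1*78 = -28059/37730 - 78 = -2970999/37730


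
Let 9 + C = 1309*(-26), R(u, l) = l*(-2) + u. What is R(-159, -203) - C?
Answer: 34290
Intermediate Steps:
R(u, l) = u - 2*l (R(u, l) = -2*l + u = u - 2*l)
C = -34043 (C = -9 + 1309*(-26) = -9 - 34034 = -34043)
R(-159, -203) - C = (-159 - 2*(-203)) - 1*(-34043) = (-159 + 406) + 34043 = 247 + 34043 = 34290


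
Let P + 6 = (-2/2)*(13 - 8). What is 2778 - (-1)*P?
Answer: 2767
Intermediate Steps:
P = -11 (P = -6 + (-2/2)*(13 - 8) = -6 - 2*½*5 = -6 - 1*5 = -6 - 5 = -11)
2778 - (-1)*P = 2778 - (-1)*(-11) = 2778 - 1*11 = 2778 - 11 = 2767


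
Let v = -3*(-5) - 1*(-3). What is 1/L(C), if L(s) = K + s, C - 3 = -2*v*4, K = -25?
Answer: -1/166 ≈ -0.0060241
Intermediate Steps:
v = 18 (v = 15 + 3 = 18)
C = -141 (C = 3 - 2*18*4 = 3 - 36*4 = 3 - 144 = -141)
L(s) = -25 + s
1/L(C) = 1/(-25 - 141) = 1/(-166) = -1/166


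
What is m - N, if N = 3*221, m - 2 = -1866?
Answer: -2527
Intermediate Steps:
m = -1864 (m = 2 - 1866 = -1864)
N = 663
m - N = -1864 - 1*663 = -1864 - 663 = -2527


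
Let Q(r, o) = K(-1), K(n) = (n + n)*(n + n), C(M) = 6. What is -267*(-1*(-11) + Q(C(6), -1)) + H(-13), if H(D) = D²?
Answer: -3836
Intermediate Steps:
K(n) = 4*n² (K(n) = (2*n)*(2*n) = 4*n²)
Q(r, o) = 4 (Q(r, o) = 4*(-1)² = 4*1 = 4)
-267*(-1*(-11) + Q(C(6), -1)) + H(-13) = -267*(-1*(-11) + 4) + (-13)² = -267*(11 + 4) + 169 = -267*15 + 169 = -4005 + 169 = -3836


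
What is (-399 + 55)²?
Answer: 118336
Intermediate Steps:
(-399 + 55)² = (-344)² = 118336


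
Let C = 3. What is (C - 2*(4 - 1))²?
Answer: 9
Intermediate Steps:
(C - 2*(4 - 1))² = (3 - 2*(4 - 1))² = (3 - 2*3)² = (3 - 6)² = (-3)² = 9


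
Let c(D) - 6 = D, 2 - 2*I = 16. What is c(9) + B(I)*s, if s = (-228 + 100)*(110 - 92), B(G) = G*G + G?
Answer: -96753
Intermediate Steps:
I = -7 (I = 1 - ½*16 = 1 - 8 = -7)
c(D) = 6 + D
B(G) = G + G² (B(G) = G² + G = G + G²)
s = -2304 (s = -128*18 = -2304)
c(9) + B(I)*s = (6 + 9) - 7*(1 - 7)*(-2304) = 15 - 7*(-6)*(-2304) = 15 + 42*(-2304) = 15 - 96768 = -96753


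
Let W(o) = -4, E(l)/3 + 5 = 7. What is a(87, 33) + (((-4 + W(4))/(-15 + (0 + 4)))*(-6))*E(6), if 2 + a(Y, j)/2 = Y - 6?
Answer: 1450/11 ≈ 131.82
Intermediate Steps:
E(l) = 6 (E(l) = -15 + 3*7 = -15 + 21 = 6)
a(Y, j) = -16 + 2*Y (a(Y, j) = -4 + 2*(Y - 6) = -4 + 2*(-6 + Y) = -4 + (-12 + 2*Y) = -16 + 2*Y)
a(87, 33) + (((-4 + W(4))/(-15 + (0 + 4)))*(-6))*E(6) = (-16 + 2*87) + (((-4 - 4)/(-15 + (0 + 4)))*(-6))*6 = (-16 + 174) + (-8/(-15 + 4)*(-6))*6 = 158 + (-8/(-11)*(-6))*6 = 158 + (-8*(-1/11)*(-6))*6 = 158 + ((8/11)*(-6))*6 = 158 - 48/11*6 = 158 - 288/11 = 1450/11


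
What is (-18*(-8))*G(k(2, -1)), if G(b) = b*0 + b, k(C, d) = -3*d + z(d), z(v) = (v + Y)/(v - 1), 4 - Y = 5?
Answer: 576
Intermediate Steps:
Y = -1 (Y = 4 - 1*5 = 4 - 5 = -1)
z(v) = 1 (z(v) = (v - 1)/(v - 1) = (-1 + v)/(-1 + v) = 1)
k(C, d) = 1 - 3*d (k(C, d) = -3*d + 1 = 1 - 3*d)
G(b) = b (G(b) = 0 + b = b)
(-18*(-8))*G(k(2, -1)) = (-18*(-8))*(1 - 3*(-1)) = 144*(1 + 3) = 144*4 = 576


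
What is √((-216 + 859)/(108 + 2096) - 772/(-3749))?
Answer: √8494350529405/4131398 ≈ 0.70545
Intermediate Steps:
√((-216 + 859)/(108 + 2096) - 772/(-3749)) = √(643/2204 - 772*(-1/3749)) = √(643*(1/2204) + 772/3749) = √(643/2204 + 772/3749) = √(4112095/8262796) = √8494350529405/4131398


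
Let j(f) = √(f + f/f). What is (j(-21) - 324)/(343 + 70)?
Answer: -324/413 + 2*I*√5/413 ≈ -0.7845 + 0.010828*I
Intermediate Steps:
j(f) = √(1 + f) (j(f) = √(f + 1) = √(1 + f))
(j(-21) - 324)/(343 + 70) = (√(1 - 21) - 324)/(343 + 70) = (√(-20) - 324)/413 = (2*I*√5 - 324)*(1/413) = (-324 + 2*I*√5)*(1/413) = -324/413 + 2*I*√5/413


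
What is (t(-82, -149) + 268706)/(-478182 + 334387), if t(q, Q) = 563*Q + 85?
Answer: -184904/143795 ≈ -1.2859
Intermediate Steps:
t(q, Q) = 85 + 563*Q
(t(-82, -149) + 268706)/(-478182 + 334387) = ((85 + 563*(-149)) + 268706)/(-478182 + 334387) = ((85 - 83887) + 268706)/(-143795) = (-83802 + 268706)*(-1/143795) = 184904*(-1/143795) = -184904/143795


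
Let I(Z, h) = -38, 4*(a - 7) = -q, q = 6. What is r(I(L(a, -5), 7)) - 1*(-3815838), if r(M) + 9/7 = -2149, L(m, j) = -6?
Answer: 26695814/7 ≈ 3.8137e+6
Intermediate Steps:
a = 11/2 (a = 7 + (-1*6)/4 = 7 + (1/4)*(-6) = 7 - 3/2 = 11/2 ≈ 5.5000)
r(M) = -15052/7 (r(M) = -9/7 - 2149 = -15052/7)
r(I(L(a, -5), 7)) - 1*(-3815838) = -15052/7 - 1*(-3815838) = -15052/7 + 3815838 = 26695814/7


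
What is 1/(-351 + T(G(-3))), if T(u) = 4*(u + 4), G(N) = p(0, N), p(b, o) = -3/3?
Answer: -1/339 ≈ -0.0029499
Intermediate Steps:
p(b, o) = -1 (p(b, o) = -3*⅓ = -1)
G(N) = -1
T(u) = 16 + 4*u (T(u) = 4*(4 + u) = 16 + 4*u)
1/(-351 + T(G(-3))) = 1/(-351 + (16 + 4*(-1))) = 1/(-351 + (16 - 4)) = 1/(-351 + 12) = 1/(-339) = -1/339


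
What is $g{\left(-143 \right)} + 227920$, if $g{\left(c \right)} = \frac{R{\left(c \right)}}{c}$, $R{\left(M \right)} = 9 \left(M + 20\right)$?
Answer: $\frac{32593667}{143} \approx 2.2793 \cdot 10^{5}$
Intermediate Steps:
$R{\left(M \right)} = 180 + 9 M$ ($R{\left(M \right)} = 9 \left(20 + M\right) = 180 + 9 M$)
$g{\left(c \right)} = \frac{180 + 9 c}{c}$
$g{\left(-143 \right)} + 227920 = \left(9 + \frac{180}{-143}\right) + 227920 = \left(9 + 180 \left(- \frac{1}{143}\right)\right) + 227920 = \left(9 - \frac{180}{143}\right) + 227920 = \frac{1107}{143} + 227920 = \frac{32593667}{143}$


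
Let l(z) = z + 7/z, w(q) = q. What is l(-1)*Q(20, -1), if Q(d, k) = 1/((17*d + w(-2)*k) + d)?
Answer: -4/181 ≈ -0.022099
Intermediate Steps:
Q(d, k) = 1/(-2*k + 18*d) (Q(d, k) = 1/((17*d - 2*k) + d) = 1/((-2*k + 17*d) + d) = 1/(-2*k + 18*d))
l(-1)*Q(20, -1) = (-1 + 7/(-1))*(1/(2*(-1*(-1) + 9*20))) = (-1 + 7*(-1))*(1/(2*(1 + 180))) = (-1 - 7)*((½)/181) = -4/181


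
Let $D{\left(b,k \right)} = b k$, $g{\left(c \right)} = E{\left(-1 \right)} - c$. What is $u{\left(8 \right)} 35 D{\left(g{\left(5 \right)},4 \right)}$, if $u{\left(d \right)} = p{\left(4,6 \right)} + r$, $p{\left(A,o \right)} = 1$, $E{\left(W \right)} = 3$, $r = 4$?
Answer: $-1400$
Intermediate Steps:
$u{\left(d \right)} = 5$ ($u{\left(d \right)} = 1 + 4 = 5$)
$g{\left(c \right)} = 3 - c$
$u{\left(8 \right)} 35 D{\left(g{\left(5 \right)},4 \right)} = 5 \cdot 35 \left(3 - 5\right) 4 = 175 \left(3 - 5\right) 4 = 175 \left(\left(-2\right) 4\right) = 175 \left(-8\right) = -1400$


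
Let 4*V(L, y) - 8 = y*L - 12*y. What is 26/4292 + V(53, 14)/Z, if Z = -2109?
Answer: -1283/20387 ≈ -0.062932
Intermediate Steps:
V(L, y) = 2 - 3*y + L*y/4 (V(L, y) = 2 + (y*L - 12*y)/4 = 2 + (L*y - 12*y)/4 = 2 + (-12*y + L*y)/4 = 2 + (-3*y + L*y/4) = 2 - 3*y + L*y/4)
26/4292 + V(53, 14)/Z = 26/4292 + (2 - 3*14 + (1/4)*53*14)/(-2109) = 26*(1/4292) + (2 - 42 + 371/2)*(-1/2109) = 13/2146 + (291/2)*(-1/2109) = 13/2146 - 97/1406 = -1283/20387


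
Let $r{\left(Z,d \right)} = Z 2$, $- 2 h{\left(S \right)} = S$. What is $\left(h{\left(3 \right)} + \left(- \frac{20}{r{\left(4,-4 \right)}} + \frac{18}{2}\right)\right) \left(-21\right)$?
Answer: $-105$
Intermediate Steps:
$h{\left(S \right)} = - \frac{S}{2}$
$r{\left(Z,d \right)} = 2 Z$
$\left(h{\left(3 \right)} + \left(- \frac{20}{r{\left(4,-4 \right)}} + \frac{18}{2}\right)\right) \left(-21\right) = \left(\left(- \frac{1}{2}\right) 3 + \left(- \frac{20}{2 \cdot 4} + \frac{18}{2}\right)\right) \left(-21\right) = \left(- \frac{3}{2} + \left(- \frac{20}{8} + 18 \cdot \frac{1}{2}\right)\right) \left(-21\right) = \left(- \frac{3}{2} + \left(\left(-20\right) \frac{1}{8} + 9\right)\right) \left(-21\right) = \left(- \frac{3}{2} + \left(- \frac{5}{2} + 9\right)\right) \left(-21\right) = \left(- \frac{3}{2} + \frac{13}{2}\right) \left(-21\right) = 5 \left(-21\right) = -105$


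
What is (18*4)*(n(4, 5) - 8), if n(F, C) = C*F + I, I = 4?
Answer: 1152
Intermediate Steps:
n(F, C) = 4 + C*F (n(F, C) = C*F + 4 = 4 + C*F)
(18*4)*(n(4, 5) - 8) = (18*4)*((4 + 5*4) - 8) = 72*((4 + 20) - 8) = 72*(24 - 8) = 72*16 = 1152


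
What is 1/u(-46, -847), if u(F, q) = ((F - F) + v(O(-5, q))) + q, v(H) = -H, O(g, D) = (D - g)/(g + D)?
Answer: -426/361243 ≈ -0.0011793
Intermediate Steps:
O(g, D) = (D - g)/(D + g)
u(F, q) = q - (5 + q)/(-5 + q) (u(F, q) = ((F - F) - (q - 1*(-5))/(q - 5)) + q = (0 - (q + 5)/(-5 + q)) + q = (0 - (5 + q)/(-5 + q)) + q = -(5 + q)/(-5 + q) + q = q - (5 + q)/(-5 + q))
1/u(-46, -847) = 1/((-5 - 1*(-847) - 847*(-5 - 847))/(-5 - 847)) = 1/((-5 + 847 - 847*(-852))/(-852)) = 1/(-(-5 + 847 + 721644)/852) = 1/(-1/852*722486) = 1/(-361243/426) = -426/361243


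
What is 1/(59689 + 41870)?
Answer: 1/101559 ≈ 9.8465e-6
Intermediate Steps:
1/(59689 + 41870) = 1/101559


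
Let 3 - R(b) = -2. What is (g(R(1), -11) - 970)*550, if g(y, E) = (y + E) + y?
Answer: -534050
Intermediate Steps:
R(b) = 5 (R(b) = 3 - 1*(-2) = 3 + 2 = 5)
g(y, E) = E + 2*y (g(y, E) = (E + y) + y = E + 2*y)
(g(R(1), -11) - 970)*550 = ((-11 + 2*5) - 970)*550 = ((-11 + 10) - 970)*550 = (-1 - 970)*550 = -971*550 = -534050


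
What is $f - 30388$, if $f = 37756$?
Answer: $7368$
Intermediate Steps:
$f - 30388 = 37756 - 30388 = 7368$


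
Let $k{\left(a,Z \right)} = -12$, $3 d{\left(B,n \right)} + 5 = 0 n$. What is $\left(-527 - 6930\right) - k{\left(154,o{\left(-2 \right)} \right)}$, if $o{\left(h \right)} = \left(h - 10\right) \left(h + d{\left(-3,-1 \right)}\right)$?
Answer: $-7445$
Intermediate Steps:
$d{\left(B,n \right)} = - \frac{5}{3}$ ($d{\left(B,n \right)} = - \frac{5}{3} + \frac{0 n}{3} = - \frac{5}{3} + \frac{1}{3} \cdot 0 = - \frac{5}{3} + 0 = - \frac{5}{3}$)
$o{\left(h \right)} = \left(-10 + h\right) \left(- \frac{5}{3} + h\right)$ ($o{\left(h \right)} = \left(h - 10\right) \left(h - \frac{5}{3}\right) = \left(-10 + h\right) \left(- \frac{5}{3} + h\right)$)
$\left(-527 - 6930\right) - k{\left(154,o{\left(-2 \right)} \right)} = \left(-527 - 6930\right) - -12 = \left(-527 - 6930\right) + 12 = -7457 + 12 = -7445$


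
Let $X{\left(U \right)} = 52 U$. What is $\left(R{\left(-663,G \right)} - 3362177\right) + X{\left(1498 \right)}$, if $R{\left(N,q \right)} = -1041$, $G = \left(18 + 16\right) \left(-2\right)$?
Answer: $-3285322$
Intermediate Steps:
$G = -68$ ($G = 34 \left(-2\right) = -68$)
$\left(R{\left(-663,G \right)} - 3362177\right) + X{\left(1498 \right)} = \left(-1041 - 3362177\right) + 52 \cdot 1498 = -3363218 + 77896 = -3285322$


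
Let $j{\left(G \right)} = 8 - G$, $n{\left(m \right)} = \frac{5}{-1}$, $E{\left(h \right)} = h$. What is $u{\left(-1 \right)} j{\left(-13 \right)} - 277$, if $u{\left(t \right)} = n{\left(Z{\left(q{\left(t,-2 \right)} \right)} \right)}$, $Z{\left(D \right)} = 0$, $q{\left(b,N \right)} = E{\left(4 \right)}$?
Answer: $-382$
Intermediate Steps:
$q{\left(b,N \right)} = 4$
$n{\left(m \right)} = -5$ ($n{\left(m \right)} = 5 \left(-1\right) = -5$)
$u{\left(t \right)} = -5$
$u{\left(-1 \right)} j{\left(-13 \right)} - 277 = - 5 \left(8 - -13\right) - 277 = - 5 \left(8 + 13\right) - 277 = \left(-5\right) 21 - 277 = -105 - 277 = -382$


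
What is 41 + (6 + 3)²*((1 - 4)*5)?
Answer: -1174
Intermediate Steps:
41 + (6 + 3)²*((1 - 4)*5) = 41 + 9²*(-3*5) = 41 + 81*(-15) = 41 - 1215 = -1174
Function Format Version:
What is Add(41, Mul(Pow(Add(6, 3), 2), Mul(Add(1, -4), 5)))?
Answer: -1174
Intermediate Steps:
Add(41, Mul(Pow(Add(6, 3), 2), Mul(Add(1, -4), 5))) = Add(41, Mul(Pow(9, 2), Mul(-3, 5))) = Add(41, Mul(81, -15)) = Add(41, -1215) = -1174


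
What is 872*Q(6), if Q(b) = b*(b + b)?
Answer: 62784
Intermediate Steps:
Q(b) = 2*b**2 (Q(b) = b*(2*b) = 2*b**2)
872*Q(6) = 872*(2*6**2) = 872*(2*36) = 872*72 = 62784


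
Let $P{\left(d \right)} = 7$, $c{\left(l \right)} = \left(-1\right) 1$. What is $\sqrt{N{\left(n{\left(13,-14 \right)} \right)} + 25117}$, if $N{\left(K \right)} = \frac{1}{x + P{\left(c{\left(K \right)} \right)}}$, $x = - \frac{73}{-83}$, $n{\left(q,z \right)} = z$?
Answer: $\frac{\sqrt{10742997054}}{654} \approx 158.48$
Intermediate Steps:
$c{\left(l \right)} = -1$
$x = \frac{73}{83}$ ($x = \left(-73\right) \left(- \frac{1}{83}\right) = \frac{73}{83} \approx 0.87952$)
$N{\left(K \right)} = \frac{83}{654}$ ($N{\left(K \right)} = \frac{1}{\frac{73}{83} + 7} = \frac{1}{\frac{654}{83}} = \frac{83}{654}$)
$\sqrt{N{\left(n{\left(13,-14 \right)} \right)} + 25117} = \sqrt{\frac{83}{654} + 25117} = \sqrt{\frac{16426601}{654}} = \frac{\sqrt{10742997054}}{654}$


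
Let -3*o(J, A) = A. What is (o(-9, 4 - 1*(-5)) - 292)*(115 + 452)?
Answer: -167265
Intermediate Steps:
o(J, A) = -A/3
(o(-9, 4 - 1*(-5)) - 292)*(115 + 452) = (-(4 - 1*(-5))/3 - 292)*(115 + 452) = (-(4 + 5)/3 - 292)*567 = (-⅓*9 - 292)*567 = (-3 - 292)*567 = -295*567 = -167265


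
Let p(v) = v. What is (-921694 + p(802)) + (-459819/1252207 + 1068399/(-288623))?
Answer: -332826335096103042/361415740961 ≈ -9.2090e+5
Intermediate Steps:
(-921694 + p(802)) + (-459819/1252207 + 1068399/(-288623)) = (-921694 + 802) + (-459819/1252207 + 1068399/(-288623)) = -920892 + (-459819*1/1252207 + 1068399*(-1/288623)) = -920892 + (-459819/1252207 - 1068399/288623) = -920892 - 1470571045830/361415740961 = -332826335096103042/361415740961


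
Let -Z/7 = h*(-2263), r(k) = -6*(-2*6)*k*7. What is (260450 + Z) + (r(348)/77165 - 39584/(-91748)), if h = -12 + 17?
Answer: 601171585197419/1769933605 ≈ 3.3966e+5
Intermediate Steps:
h = 5
r(k) = 504*k (r(k) = -(-72)*k*7 = (72*k)*7 = 504*k)
Z = 79205 (Z = -35*(-2263) = -7*(-11315) = 79205)
(260450 + Z) + (r(348)/77165 - 39584/(-91748)) = (260450 + 79205) + ((504*348)/77165 - 39584/(-91748)) = 339655 + (175392*(1/77165) - 39584*(-1/91748)) = 339655 + (175392/77165 + 9896/22937) = 339655 + 4786591144/1769933605 = 601171585197419/1769933605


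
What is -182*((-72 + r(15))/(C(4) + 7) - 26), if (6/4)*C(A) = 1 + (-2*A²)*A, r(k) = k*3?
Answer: 1087814/233 ≈ 4668.7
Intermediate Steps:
r(k) = 3*k
C(A) = ⅔ - 4*A³/3 (C(A) = 2*(1 + (-2*A²)*A)/3 = 2*(1 - 2*A³)/3 = ⅔ - 4*A³/3)
-182*((-72 + r(15))/(C(4) + 7) - 26) = -182*((-72 + 3*15)/((⅔ - 4/3*4³) + 7) - 26) = -182*((-72 + 45)/((⅔ - 4/3*64) + 7) - 26) = -182*(-27/((⅔ - 256/3) + 7) - 26) = -182*(-27/(-254/3 + 7) - 26) = -182*(-27/(-233/3) - 26) = -182*(-27*(-3/233) - 26) = -182*(81/233 - 26) = -182*(-5977/233) = 1087814/233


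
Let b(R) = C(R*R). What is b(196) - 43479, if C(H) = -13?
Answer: -43492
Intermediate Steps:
b(R) = -13
b(196) - 43479 = -13 - 43479 = -43492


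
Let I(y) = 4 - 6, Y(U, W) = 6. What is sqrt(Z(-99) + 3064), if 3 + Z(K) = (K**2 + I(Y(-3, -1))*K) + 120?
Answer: 2*sqrt(3295) ≈ 114.80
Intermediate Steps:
I(y) = -2
Z(K) = 117 + K**2 - 2*K (Z(K) = -3 + ((K**2 - 2*K) + 120) = -3 + (120 + K**2 - 2*K) = 117 + K**2 - 2*K)
sqrt(Z(-99) + 3064) = sqrt((117 + (-99)**2 - 2*(-99)) + 3064) = sqrt((117 + 9801 + 198) + 3064) = sqrt(10116 + 3064) = sqrt(13180) = 2*sqrt(3295)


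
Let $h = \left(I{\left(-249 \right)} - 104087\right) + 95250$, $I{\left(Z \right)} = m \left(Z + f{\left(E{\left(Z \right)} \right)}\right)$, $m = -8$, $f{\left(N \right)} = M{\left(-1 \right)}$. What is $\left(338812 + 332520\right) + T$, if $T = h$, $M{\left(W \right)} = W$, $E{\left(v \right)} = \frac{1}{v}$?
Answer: $664495$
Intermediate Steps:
$f{\left(N \right)} = -1$
$I{\left(Z \right)} = 8 - 8 Z$ ($I{\left(Z \right)} = - 8 \left(Z - 1\right) = - 8 \left(-1 + Z\right) = 8 - 8 Z$)
$h = -6837$ ($h = \left(\left(8 - -1992\right) - 104087\right) + 95250 = \left(\left(8 + 1992\right) - 104087\right) + 95250 = \left(2000 - 104087\right) + 95250 = -102087 + 95250 = -6837$)
$T = -6837$
$\left(338812 + 332520\right) + T = \left(338812 + 332520\right) - 6837 = 671332 - 6837 = 664495$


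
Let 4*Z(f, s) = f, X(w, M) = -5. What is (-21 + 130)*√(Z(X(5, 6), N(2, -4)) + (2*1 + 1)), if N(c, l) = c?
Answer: 109*√7/2 ≈ 144.19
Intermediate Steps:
Z(f, s) = f/4
(-21 + 130)*√(Z(X(5, 6), N(2, -4)) + (2*1 + 1)) = (-21 + 130)*√((¼)*(-5) + (2*1 + 1)) = 109*√(-5/4 + (2 + 1)) = 109*√(-5/4 + 3) = 109*√(7/4) = 109*(√7/2) = 109*√7/2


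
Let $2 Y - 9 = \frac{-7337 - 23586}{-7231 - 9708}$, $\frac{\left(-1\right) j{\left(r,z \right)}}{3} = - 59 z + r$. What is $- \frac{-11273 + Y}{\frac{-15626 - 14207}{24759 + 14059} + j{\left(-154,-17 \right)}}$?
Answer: $- \frac{569912916760}{128865760537} \approx -4.4225$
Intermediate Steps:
$j{\left(r,z \right)} = - 3 r + 177 z$ ($j{\left(r,z \right)} = - 3 \left(- 59 z + r\right) = - 3 \left(r - 59 z\right) = - 3 r + 177 z$)
$Y = \frac{91687}{16939}$ ($Y = \frac{9}{2} + \frac{\left(-7337 - 23586\right) \frac{1}{-7231 - 9708}}{2} = \frac{9}{2} + \frac{\left(-30923\right) \frac{1}{-16939}}{2} = \frac{9}{2} + \frac{\left(-30923\right) \left(- \frac{1}{16939}\right)}{2} = \frac{9}{2} + \frac{1}{2} \cdot \frac{30923}{16939} = \frac{9}{2} + \frac{30923}{33878} = \frac{91687}{16939} \approx 5.4128$)
$- \frac{-11273 + Y}{\frac{-15626 - 14207}{24759 + 14059} + j{\left(-154,-17 \right)}} = - \frac{-11273 + \frac{91687}{16939}}{\frac{-15626 - 14207}{24759 + 14059} + \left(\left(-3\right) \left(-154\right) + 177 \left(-17\right)\right)} = - \frac{-190861660}{16939 \left(- \frac{29833}{38818} + \left(462 - 3009\right)\right)} = - \frac{-190861660}{16939 \left(\left(-29833\right) \frac{1}{38818} - 2547\right)} = - \frac{-190861660}{16939 \left(- \frac{29833}{38818} - 2547\right)} = - \frac{-190861660}{16939 \left(- \frac{98899279}{38818}\right)} = - \frac{\left(-190861660\right) \left(-38818\right)}{16939 \cdot 98899279} = \left(-1\right) \frac{569912916760}{128865760537} = - \frac{569912916760}{128865760537}$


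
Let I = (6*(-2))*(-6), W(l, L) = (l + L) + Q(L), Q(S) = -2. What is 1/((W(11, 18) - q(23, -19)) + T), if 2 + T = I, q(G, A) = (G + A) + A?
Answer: 1/112 ≈ 0.0089286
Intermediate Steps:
q(G, A) = G + 2*A (q(G, A) = (A + G) + A = G + 2*A)
W(l, L) = -2 + L + l (W(l, L) = (l + L) - 2 = (L + l) - 2 = -2 + L + l)
I = 72 (I = -12*(-6) = 72)
T = 70 (T = -2 + 72 = 70)
1/((W(11, 18) - q(23, -19)) + T) = 1/(((-2 + 18 + 11) - (23 + 2*(-19))) + 70) = 1/((27 - (23 - 38)) + 70) = 1/((27 - 1*(-15)) + 70) = 1/((27 + 15) + 70) = 1/(42 + 70) = 1/112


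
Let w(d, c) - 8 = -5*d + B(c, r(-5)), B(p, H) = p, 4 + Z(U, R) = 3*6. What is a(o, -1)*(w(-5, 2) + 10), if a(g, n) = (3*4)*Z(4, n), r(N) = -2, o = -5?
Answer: 7560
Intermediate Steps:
Z(U, R) = 14 (Z(U, R) = -4 + 3*6 = -4 + 18 = 14)
a(g, n) = 168 (a(g, n) = (3*4)*14 = 12*14 = 168)
w(d, c) = 8 + c - 5*d (w(d, c) = 8 + (-5*d + c) = 8 + (c - 5*d) = 8 + c - 5*d)
a(o, -1)*(w(-5, 2) + 10) = 168*((8 + 2 - 5*(-5)) + 10) = 168*((8 + 2 + 25) + 10) = 168*(35 + 10) = 168*45 = 7560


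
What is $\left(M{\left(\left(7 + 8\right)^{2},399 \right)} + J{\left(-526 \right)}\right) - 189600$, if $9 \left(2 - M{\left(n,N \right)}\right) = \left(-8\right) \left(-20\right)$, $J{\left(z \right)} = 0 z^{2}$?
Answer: $- \frac{1706542}{9} \approx -1.8962 \cdot 10^{5}$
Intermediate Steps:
$J{\left(z \right)} = 0$
$M{\left(n,N \right)} = - \frac{142}{9}$ ($M{\left(n,N \right)} = 2 - \frac{\left(-8\right) \left(-20\right)}{9} = 2 - \frac{160}{9} = - \frac{142}{9}$)
$\left(M{\left(\left(7 + 8\right)^{2},399 \right)} + J{\left(-526 \right)}\right) - 189600 = \left(- \frac{142}{9} + 0\right) - 189600 = - \frac{142}{9} - 189600 = - \frac{1706542}{9}$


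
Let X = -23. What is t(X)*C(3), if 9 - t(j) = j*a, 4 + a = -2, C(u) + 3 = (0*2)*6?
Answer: 387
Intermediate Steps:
C(u) = -3 (C(u) = -3 + (0*2)*6 = -3 + 0*6 = -3 + 0 = -3)
a = -6 (a = -4 - 2 = -6)
t(j) = 9 + 6*j (t(j) = 9 - j*(-6) = 9 - (-6)*j = 9 + 6*j)
t(X)*C(3) = (9 + 6*(-23))*(-3) = (9 - 138)*(-3) = -129*(-3) = 387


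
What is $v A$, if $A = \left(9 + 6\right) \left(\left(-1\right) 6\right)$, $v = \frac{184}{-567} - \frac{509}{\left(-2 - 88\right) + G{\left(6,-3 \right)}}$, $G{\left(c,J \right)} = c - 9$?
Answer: $- \frac{904970}{1953} \approx -463.37$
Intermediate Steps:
$G{\left(c,J \right)} = -9 + c$ ($G{\left(c,J \right)} = c - 9 = -9 + c$)
$v = \frac{90497}{17577}$ ($v = \frac{184}{-567} - \frac{509}{\left(-2 - 88\right) + \left(-9 + 6\right)} = 184 \left(- \frac{1}{567}\right) - \frac{509}{-90 - 3} = - \frac{184}{567} - \frac{509}{-93} = - \frac{184}{567} - - \frac{509}{93} = - \frac{184}{567} + \frac{509}{93} = \frac{90497}{17577} \approx 5.1486$)
$A = -90$ ($A = 15 \left(-6\right) = -90$)
$v A = \frac{90497}{17577} \left(-90\right) = - \frac{904970}{1953}$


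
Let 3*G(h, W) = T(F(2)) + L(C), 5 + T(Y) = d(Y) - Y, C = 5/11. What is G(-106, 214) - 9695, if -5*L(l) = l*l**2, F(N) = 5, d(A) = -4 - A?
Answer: -12912483/1331 ≈ -9701.3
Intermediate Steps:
C = 5/11 (C = 5*(1/11) = 5/11 ≈ 0.45455)
L(l) = -l**3/5 (L(l) = -l*l**2/5 = -l**3/5)
T(Y) = -9 - 2*Y (T(Y) = -5 + ((-4 - Y) - Y) = -5 + (-4 - 2*Y) = -9 - 2*Y)
G(h, W) = -8438/1331 (G(h, W) = ((-9 - 2*5) - (5/11)**3/5)/3 = ((-9 - 10) - 1/5*125/1331)/3 = (-19 - 25/1331)/3 = (1/3)*(-25314/1331) = -8438/1331)
G(-106, 214) - 9695 = -8438/1331 - 9695 = -12912483/1331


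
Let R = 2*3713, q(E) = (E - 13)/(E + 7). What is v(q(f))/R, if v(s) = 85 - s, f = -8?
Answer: 32/3713 ≈ 0.0086184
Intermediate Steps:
q(E) = (-13 + E)/(7 + E)
R = 7426
v(q(f))/R = (85 - (-13 - 8)/(7 - 8))/7426 = (85 - (-21)/(-1))*(1/7426) = (85 - (-1)*(-21))*(1/7426) = (85 - 1*21)*(1/7426) = (85 - 21)*(1/7426) = 64*(1/7426) = 32/3713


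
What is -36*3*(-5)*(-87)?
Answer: -46980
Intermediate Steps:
-36*3*(-5)*(-87) = -(-540)*(-87) = -36*(-15)*(-87) = 540*(-87) = -46980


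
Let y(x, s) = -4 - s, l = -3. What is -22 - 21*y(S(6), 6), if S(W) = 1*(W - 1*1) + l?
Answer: 188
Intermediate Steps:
S(W) = -4 + W (S(W) = 1*(W - 1*1) - 3 = 1*(W - 1) - 3 = 1*(-1 + W) - 3 = (-1 + W) - 3 = -4 + W)
-22 - 21*y(S(6), 6) = -22 - 21*(-4 - 1*6) = -22 - 21*(-4 - 6) = -22 - 21*(-10) = -22 + 210 = 188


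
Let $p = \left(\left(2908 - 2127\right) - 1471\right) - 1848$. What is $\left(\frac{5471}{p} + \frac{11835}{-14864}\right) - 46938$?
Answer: $- \frac{885419761295}{18862416} \approx -46941.0$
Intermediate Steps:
$p = -2538$ ($p = \left(781 - 1471\right) - 1848 = -690 - 1848 = -2538$)
$\left(\frac{5471}{p} + \frac{11835}{-14864}\right) - 46938 = \left(\frac{5471}{-2538} + \frac{11835}{-14864}\right) - 46938 = \left(5471 \left(- \frac{1}{2538}\right) + 11835 \left(- \frac{1}{14864}\right)\right) - 46938 = \left(- \frac{5471}{2538} - \frac{11835}{14864}\right) - 46938 = - \frac{55679087}{18862416} - 46938 = - \frac{885419761295}{18862416}$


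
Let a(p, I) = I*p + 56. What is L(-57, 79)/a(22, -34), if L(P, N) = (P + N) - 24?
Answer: 1/346 ≈ 0.0028902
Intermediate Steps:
a(p, I) = 56 + I*p
L(P, N) = -24 + N + P (L(P, N) = (N + P) - 24 = -24 + N + P)
L(-57, 79)/a(22, -34) = (-24 + 79 - 57)/(56 - 34*22) = -2/(56 - 748) = -2/(-692) = -2*(-1/692) = 1/346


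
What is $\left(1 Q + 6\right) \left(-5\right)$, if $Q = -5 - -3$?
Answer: $-20$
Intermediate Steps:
$Q = -2$ ($Q = -5 + 3 = -2$)
$\left(1 Q + 6\right) \left(-5\right) = \left(1 \left(-2\right) + 6\right) \left(-5\right) = \left(-2 + 6\right) \left(-5\right) = 4 \left(-5\right) = -20$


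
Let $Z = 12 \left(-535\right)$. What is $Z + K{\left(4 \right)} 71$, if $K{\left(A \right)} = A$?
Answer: $-6136$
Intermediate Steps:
$Z = -6420$
$Z + K{\left(4 \right)} 71 = -6420 + 4 \cdot 71 = -6420 + 284 = -6136$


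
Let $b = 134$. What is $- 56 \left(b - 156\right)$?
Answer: $1232$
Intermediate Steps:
$- 56 \left(b - 156\right) = - 56 \left(134 - 156\right) = \left(-56\right) \left(-22\right) = 1232$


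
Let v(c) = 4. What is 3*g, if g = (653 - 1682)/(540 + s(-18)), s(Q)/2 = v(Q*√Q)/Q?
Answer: -27783/4856 ≈ -5.7214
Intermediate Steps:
s(Q) = 8/Q (s(Q) = 2*(4/Q) = 8/Q)
g = -9261/4856 (g = (653 - 1682)/(540 + 8/(-18)) = -1029/(540 + 8*(-1/18)) = -1029/(540 - 4/9) = -1029/4856/9 = -1029*9/4856 = -9261/4856 ≈ -1.9071)
3*g = 3*(-9261/4856) = -27783/4856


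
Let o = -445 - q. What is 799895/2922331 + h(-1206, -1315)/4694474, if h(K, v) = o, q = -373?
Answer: 1877437936199/6859403449447 ≈ 0.27370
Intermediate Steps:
o = -72 (o = -445 - 1*(-373) = -445 + 373 = -72)
h(K, v) = -72
799895/2922331 + h(-1206, -1315)/4694474 = 799895/2922331 - 72/4694474 = 799895*(1/2922331) - 72*1/4694474 = 799895/2922331 - 36/2347237 = 1877437936199/6859403449447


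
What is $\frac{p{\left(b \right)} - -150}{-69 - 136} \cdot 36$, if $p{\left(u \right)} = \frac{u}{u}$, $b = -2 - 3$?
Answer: $- \frac{5436}{205} \approx -26.517$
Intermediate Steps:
$b = -5$
$p{\left(u \right)} = 1$
$\frac{p{\left(b \right)} - -150}{-69 - 136} \cdot 36 = \frac{1 - -150}{-69 - 136} \cdot 36 = \frac{1 + 150}{-205} \cdot 36 = 151 \left(- \frac{1}{205}\right) 36 = \left(- \frac{151}{205}\right) 36 = - \frac{5436}{205}$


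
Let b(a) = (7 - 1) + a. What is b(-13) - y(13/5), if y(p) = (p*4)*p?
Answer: -851/25 ≈ -34.040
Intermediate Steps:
b(a) = 6 + a
y(p) = 4*p² (y(p) = (4*p)*p = 4*p²)
b(-13) - y(13/5) = (6 - 13) - 4*(13/5)² = -7 - 4*(13*(⅕))² = -7 - 4*(13/5)² = -7 - 4*169/25 = -7 - 1*676/25 = -7 - 676/25 = -851/25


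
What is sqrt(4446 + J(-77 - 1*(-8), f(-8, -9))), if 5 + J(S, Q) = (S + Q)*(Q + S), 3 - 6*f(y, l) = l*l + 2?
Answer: sqrt(100978)/3 ≈ 105.92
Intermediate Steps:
f(y, l) = 1/6 - l**2/6 (f(y, l) = 1/2 - (l*l + 2)/6 = 1/2 - (l**2 + 2)/6 = 1/2 - (2 + l**2)/6 = 1/2 + (-1/3 - l**2/6) = 1/6 - l**2/6)
J(S, Q) = -5 + (Q + S)**2 (J(S, Q) = -5 + (S + Q)*(Q + S) = -5 + (Q + S)*(Q + S) = -5 + (Q + S)**2)
sqrt(4446 + J(-77 - 1*(-8), f(-8, -9))) = sqrt(4446 + (-5 + ((1/6 - 1/6*(-9)**2) + (-77 - 1*(-8)))**2)) = sqrt(4446 + (-5 + ((1/6 - 1/6*81) + (-77 + 8))**2)) = sqrt(4446 + (-5 + ((1/6 - 27/2) - 69)**2)) = sqrt(4446 + (-5 + (-40/3 - 69)**2)) = sqrt(4446 + (-5 + (-247/3)**2)) = sqrt(4446 + (-5 + 61009/9)) = sqrt(4446 + 60964/9) = sqrt(100978/9) = sqrt(100978)/3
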